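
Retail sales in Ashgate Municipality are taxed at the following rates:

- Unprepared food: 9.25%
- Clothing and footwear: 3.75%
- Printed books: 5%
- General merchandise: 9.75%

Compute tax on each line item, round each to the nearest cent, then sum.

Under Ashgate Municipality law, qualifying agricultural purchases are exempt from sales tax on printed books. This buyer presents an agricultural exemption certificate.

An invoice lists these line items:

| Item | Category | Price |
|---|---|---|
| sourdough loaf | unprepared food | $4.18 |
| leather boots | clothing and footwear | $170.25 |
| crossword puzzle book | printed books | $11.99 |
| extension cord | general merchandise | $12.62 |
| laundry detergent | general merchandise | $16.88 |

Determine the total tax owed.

$9.65

Sourdough loaf $4.18: unprepared food → 9.25% → $0.39
Leather boots $170.25: clothing and footwear → 3.75% → $6.38
Crossword puzzle book $11.99: printed books, buyer-exempt → 0% → $0.00
Extension cord $12.62: general merchandise → 9.75% → $1.23
Laundry detergent $16.88: general merchandise → 9.75% → $1.65
Total tax = $0.39 + $6.38 + $1.23 + $1.65 = $9.65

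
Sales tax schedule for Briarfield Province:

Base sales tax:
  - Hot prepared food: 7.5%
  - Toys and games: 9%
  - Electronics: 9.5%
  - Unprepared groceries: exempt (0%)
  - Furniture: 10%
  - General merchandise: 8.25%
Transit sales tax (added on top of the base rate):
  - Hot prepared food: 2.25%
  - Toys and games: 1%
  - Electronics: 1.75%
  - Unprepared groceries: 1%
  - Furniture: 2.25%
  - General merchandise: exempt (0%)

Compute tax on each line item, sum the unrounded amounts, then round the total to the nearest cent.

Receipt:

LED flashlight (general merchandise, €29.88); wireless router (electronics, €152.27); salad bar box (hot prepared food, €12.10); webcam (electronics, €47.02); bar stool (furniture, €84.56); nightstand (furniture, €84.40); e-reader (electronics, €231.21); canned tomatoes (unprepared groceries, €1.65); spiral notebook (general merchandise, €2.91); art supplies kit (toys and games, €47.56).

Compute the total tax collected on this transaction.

LED flashlight €29.88: general merchandise → 8.25% + 0% transit = 8.25% → €2.4651
Wireless router €152.27: electronics → 9.5% + 1.75% transit = 11.25% → €17.130375
Salad bar box €12.10: hot prepared food → 7.5% + 2.25% transit = 9.75% → €1.17975
Webcam €47.02: electronics → 9.5% + 1.75% transit = 11.25% → €5.28975
Bar stool €84.56: furniture → 10% + 2.25% transit = 12.25% → €10.3586
Nightstand €84.40: furniture → 10% + 2.25% transit = 12.25% → €10.339
E-reader €231.21: electronics → 9.5% + 1.75% transit = 11.25% → €26.011125
Canned tomatoes €1.65: unprepared groceries → 0% + 1% transit = 1% → €0.0165
Spiral notebook €2.91: general merchandise → 8.25% + 0% transit = 8.25% → €0.240075
Art supplies kit €47.56: toys and games → 9% + 1% transit = 10% → €4.756
Unrounded tax sum = €77.786275 → €77.79

€77.79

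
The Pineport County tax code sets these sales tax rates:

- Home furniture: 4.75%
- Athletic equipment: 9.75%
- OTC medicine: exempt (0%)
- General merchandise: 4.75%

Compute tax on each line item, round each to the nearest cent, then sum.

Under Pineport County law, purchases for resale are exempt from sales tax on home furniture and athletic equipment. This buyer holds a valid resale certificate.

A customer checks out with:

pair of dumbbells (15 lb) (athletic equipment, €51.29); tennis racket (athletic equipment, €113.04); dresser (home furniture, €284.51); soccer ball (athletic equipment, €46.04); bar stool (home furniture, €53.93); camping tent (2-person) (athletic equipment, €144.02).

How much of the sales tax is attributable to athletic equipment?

Pair of dumbbells (15 lb) €51.29: athletic equipment, buyer-exempt → 0% → €0.00
Tennis racket €113.04: athletic equipment, buyer-exempt → 0% → €0.00
Soccer ball €46.04: athletic equipment, buyer-exempt → 0% → €0.00
Camping tent (2-person) €144.02: athletic equipment, buyer-exempt → 0% → €0.00
Tax on athletic equipment = €0.00 + €0.00 + €0.00 + €0.00 = €0.00

€0.00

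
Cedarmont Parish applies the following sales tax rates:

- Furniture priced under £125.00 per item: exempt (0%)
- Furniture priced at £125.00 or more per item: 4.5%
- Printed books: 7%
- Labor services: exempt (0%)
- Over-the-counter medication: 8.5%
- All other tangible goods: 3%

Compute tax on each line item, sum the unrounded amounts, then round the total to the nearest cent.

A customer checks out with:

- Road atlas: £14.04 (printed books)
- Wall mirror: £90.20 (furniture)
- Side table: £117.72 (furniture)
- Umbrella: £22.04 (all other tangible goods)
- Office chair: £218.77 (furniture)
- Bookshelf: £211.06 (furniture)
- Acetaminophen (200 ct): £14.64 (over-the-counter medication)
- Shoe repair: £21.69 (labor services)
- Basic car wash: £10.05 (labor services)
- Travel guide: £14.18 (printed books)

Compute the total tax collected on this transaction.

£23.22

Road atlas £14.04: printed books → 7% → £0.9828
Wall mirror £90.20: furniture, under £125.00 → 0% → £0.00
Side table £117.72: furniture, under £125.00 → 0% → £0.00
Umbrella £22.04: all other tangible goods → 3% → £0.6612
Office chair £218.77: furniture, £125.00 or more → 4.5% → £9.84465
Bookshelf £211.06: furniture, £125.00 or more → 4.5% → £9.4977
Acetaminophen (200 ct) £14.64: over-the-counter medication → 8.5% → £1.2444
Shoe repair £21.69: labor services → 0% → £0.00
Basic car wash £10.05: labor services → 0% → £0.00
Travel guide £14.18: printed books → 7% → £0.9926
Unrounded tax sum = £23.22335 → £23.22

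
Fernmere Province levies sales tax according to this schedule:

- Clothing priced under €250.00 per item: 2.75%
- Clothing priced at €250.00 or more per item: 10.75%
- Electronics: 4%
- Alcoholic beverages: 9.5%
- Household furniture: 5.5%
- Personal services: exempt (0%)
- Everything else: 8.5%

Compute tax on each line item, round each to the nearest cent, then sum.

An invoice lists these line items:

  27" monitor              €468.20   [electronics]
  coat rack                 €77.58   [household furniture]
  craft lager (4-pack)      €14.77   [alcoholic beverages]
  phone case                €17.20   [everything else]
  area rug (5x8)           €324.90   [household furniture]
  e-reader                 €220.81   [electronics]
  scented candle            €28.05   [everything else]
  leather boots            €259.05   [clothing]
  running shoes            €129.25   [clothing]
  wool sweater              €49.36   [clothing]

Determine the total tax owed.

27" monitor €468.20: electronics → 4% → €18.73
Coat rack €77.58: household furniture → 5.5% → €4.27
Craft lager (4-pack) €14.77: alcoholic beverages → 9.5% → €1.40
Phone case €17.20: everything else → 8.5% → €1.46
Area rug (5x8) €324.90: household furniture → 5.5% → €17.87
E-reader €220.81: electronics → 4% → €8.83
Scented candle €28.05: everything else → 8.5% → €2.38
Leather boots €259.05: clothing, €250.00 or more → 10.75% → €27.85
Running shoes €129.25: clothing, under €250.00 → 2.75% → €3.55
Wool sweater €49.36: clothing, under €250.00 → 2.75% → €1.36
Total tax = €18.73 + €4.27 + €1.40 + €1.46 + €17.87 + €8.83 + €2.38 + €27.85 + €3.55 + €1.36 = €87.70

€87.70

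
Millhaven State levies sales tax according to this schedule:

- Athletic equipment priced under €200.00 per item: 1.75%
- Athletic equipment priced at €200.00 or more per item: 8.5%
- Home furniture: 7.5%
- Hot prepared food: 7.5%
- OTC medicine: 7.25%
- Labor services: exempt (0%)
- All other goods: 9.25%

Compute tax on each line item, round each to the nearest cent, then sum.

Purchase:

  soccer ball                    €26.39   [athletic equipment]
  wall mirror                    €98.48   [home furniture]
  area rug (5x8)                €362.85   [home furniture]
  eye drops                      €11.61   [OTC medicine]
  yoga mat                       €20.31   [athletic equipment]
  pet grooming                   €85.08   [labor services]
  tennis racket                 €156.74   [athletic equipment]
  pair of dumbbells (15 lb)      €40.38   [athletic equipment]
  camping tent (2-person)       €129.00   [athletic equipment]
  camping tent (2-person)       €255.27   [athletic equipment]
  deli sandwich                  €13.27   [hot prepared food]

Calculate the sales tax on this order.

Soccer ball €26.39: athletic equipment, under €200.00 → 1.75% → €0.46
Wall mirror €98.48: home furniture → 7.5% → €7.39
Area rug (5x8) €362.85: home furniture → 7.5% → €27.21
Eye drops €11.61: OTC medicine → 7.25% → €0.84
Yoga mat €20.31: athletic equipment, under €200.00 → 1.75% → €0.36
Pet grooming €85.08: labor services → 0% → €0.00
Tennis racket €156.74: athletic equipment, under €200.00 → 1.75% → €2.74
Pair of dumbbells (15 lb) €40.38: athletic equipment, under €200.00 → 1.75% → €0.71
Camping tent (2-person) €129.00: athletic equipment, under €200.00 → 1.75% → €2.26
Camping tent (2-person) €255.27: athletic equipment, €200.00 or more → 8.5% → €21.70
Deli sandwich €13.27: hot prepared food → 7.5% → €1.00
Total tax = €0.46 + €7.39 + €27.21 + €0.84 + €0.36 + €2.74 + €0.71 + €2.26 + €21.70 + €1.00 = €64.67

€64.67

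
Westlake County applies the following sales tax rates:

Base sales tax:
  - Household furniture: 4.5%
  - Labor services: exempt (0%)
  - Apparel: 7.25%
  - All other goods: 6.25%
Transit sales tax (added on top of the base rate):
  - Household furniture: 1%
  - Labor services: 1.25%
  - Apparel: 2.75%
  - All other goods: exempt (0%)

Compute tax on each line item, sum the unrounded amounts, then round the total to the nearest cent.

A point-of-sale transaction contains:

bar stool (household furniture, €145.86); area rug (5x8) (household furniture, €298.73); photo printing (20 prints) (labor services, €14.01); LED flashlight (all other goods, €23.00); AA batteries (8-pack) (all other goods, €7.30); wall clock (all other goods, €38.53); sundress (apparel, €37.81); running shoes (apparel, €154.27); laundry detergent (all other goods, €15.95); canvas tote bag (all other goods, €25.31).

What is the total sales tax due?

€50.72

Bar stool €145.86: household furniture → 4.5% + 1% transit = 5.5% → €8.0223
Area rug (5x8) €298.73: household furniture → 4.5% + 1% transit = 5.5% → €16.43015
Photo printing (20 prints) €14.01: labor services → 0% + 1.25% transit = 1.25% → €0.175125
LED flashlight €23.00: all other goods → 6.25% + 0% transit = 6.25% → €1.4375
AA batteries (8-pack) €7.30: all other goods → 6.25% + 0% transit = 6.25% → €0.45625
Wall clock €38.53: all other goods → 6.25% + 0% transit = 6.25% → €2.408125
Sundress €37.81: apparel → 7.25% + 2.75% transit = 10% → €3.781
Running shoes €154.27: apparel → 7.25% + 2.75% transit = 10% → €15.427
Laundry detergent €15.95: all other goods → 6.25% + 0% transit = 6.25% → €0.996875
Canvas tote bag €25.31: all other goods → 6.25% + 0% transit = 6.25% → €1.581875
Unrounded tax sum = €50.7162 → €50.72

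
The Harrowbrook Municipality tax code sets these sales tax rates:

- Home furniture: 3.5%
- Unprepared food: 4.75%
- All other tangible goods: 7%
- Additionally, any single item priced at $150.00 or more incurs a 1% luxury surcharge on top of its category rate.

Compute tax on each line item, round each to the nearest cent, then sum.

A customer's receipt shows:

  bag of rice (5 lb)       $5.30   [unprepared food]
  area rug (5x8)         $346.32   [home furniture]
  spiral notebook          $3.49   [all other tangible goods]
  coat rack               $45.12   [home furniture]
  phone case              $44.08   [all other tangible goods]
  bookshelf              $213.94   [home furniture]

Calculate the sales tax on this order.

Bag of rice (5 lb) $5.30: unprepared food → 4.75% → $0.25
Area rug (5x8) $346.32: home furniture → 3.5% + 1% surcharge = 4.5% → $15.58
Spiral notebook $3.49: all other tangible goods → 7% → $0.24
Coat rack $45.12: home furniture → 3.5% → $1.58
Phone case $44.08: all other tangible goods → 7% → $3.09
Bookshelf $213.94: home furniture → 3.5% + 1% surcharge = 4.5% → $9.63
Total tax = $0.25 + $15.58 + $0.24 + $1.58 + $3.09 + $9.63 = $30.37

$30.37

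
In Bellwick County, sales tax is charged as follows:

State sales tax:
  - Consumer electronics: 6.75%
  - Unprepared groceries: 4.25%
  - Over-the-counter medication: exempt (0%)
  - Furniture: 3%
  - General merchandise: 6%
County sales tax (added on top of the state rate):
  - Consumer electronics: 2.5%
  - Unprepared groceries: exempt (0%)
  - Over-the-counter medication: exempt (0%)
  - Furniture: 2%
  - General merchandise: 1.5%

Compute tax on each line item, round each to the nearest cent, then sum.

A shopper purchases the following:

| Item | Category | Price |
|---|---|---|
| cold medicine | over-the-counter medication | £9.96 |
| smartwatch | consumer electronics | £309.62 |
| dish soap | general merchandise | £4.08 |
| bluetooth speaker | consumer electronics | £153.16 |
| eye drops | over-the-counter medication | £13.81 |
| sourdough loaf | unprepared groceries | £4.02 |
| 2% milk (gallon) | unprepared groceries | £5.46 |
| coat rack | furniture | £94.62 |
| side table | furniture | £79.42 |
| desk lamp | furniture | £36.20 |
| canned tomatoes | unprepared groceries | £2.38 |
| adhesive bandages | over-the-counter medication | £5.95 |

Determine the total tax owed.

Cold medicine £9.96: over-the-counter medication → 0% + 0% county = 0% → £0.00
Smartwatch £309.62: consumer electronics → 6.75% + 2.5% county = 9.25% → £28.64
Dish soap £4.08: general merchandise → 6% + 1.5% county = 7.5% → £0.31
Bluetooth speaker £153.16: consumer electronics → 6.75% + 2.5% county = 9.25% → £14.17
Eye drops £13.81: over-the-counter medication → 0% + 0% county = 0% → £0.00
Sourdough loaf £4.02: unprepared groceries → 4.25% + 0% county = 4.25% → £0.17
2% milk (gallon) £5.46: unprepared groceries → 4.25% + 0% county = 4.25% → £0.23
Coat rack £94.62: furniture → 3% + 2% county = 5% → £4.73
Side table £79.42: furniture → 3% + 2% county = 5% → £3.97
Desk lamp £36.20: furniture → 3% + 2% county = 5% → £1.81
Canned tomatoes £2.38: unprepared groceries → 4.25% + 0% county = 4.25% → £0.10
Adhesive bandages £5.95: over-the-counter medication → 0% + 0% county = 0% → £0.00
Total tax = £28.64 + £0.31 + £14.17 + £0.17 + £0.23 + £4.73 + £3.97 + £1.81 + £0.10 = £54.13

£54.13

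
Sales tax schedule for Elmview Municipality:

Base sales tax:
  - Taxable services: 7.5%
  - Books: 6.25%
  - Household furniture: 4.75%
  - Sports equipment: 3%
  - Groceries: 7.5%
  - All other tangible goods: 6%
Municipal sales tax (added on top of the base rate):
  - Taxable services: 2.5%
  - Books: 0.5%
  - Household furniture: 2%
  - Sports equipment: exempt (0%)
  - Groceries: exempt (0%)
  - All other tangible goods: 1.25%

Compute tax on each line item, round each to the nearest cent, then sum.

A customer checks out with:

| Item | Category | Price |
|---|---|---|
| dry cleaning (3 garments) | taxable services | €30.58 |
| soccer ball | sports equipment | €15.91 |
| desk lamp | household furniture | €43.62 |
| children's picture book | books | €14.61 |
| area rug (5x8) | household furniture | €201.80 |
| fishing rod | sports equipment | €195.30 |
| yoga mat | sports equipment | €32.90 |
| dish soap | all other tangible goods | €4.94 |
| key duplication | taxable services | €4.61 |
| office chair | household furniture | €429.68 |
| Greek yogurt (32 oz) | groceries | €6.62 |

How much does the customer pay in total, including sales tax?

Dry cleaning (3 garments) €30.58: taxable services → 7.5% + 2.5% municipal = 10% → €3.06
Soccer ball €15.91: sports equipment → 3% + 0% municipal = 3% → €0.48
Desk lamp €43.62: household furniture → 4.75% + 2% municipal = 6.75% → €2.94
Children's picture book €14.61: books → 6.25% + 0.5% municipal = 6.75% → €0.99
Area rug (5x8) €201.80: household furniture → 4.75% + 2% municipal = 6.75% → €13.62
Fishing rod €195.30: sports equipment → 3% + 0% municipal = 3% → €5.86
Yoga mat €32.90: sports equipment → 3% + 0% municipal = 3% → €0.99
Dish soap €4.94: all other tangible goods → 6% + 1.25% municipal = 7.25% → €0.36
Key duplication €4.61: taxable services → 7.5% + 2.5% municipal = 10% → €0.46
Office chair €429.68: household furniture → 4.75% + 2% municipal = 6.75% → €29.00
Greek yogurt (32 oz) €6.62: groceries → 7.5% + 0% municipal = 7.5% → €0.50
Subtotal = €980.57; tax = €58.26; total due = €1038.83

€1038.83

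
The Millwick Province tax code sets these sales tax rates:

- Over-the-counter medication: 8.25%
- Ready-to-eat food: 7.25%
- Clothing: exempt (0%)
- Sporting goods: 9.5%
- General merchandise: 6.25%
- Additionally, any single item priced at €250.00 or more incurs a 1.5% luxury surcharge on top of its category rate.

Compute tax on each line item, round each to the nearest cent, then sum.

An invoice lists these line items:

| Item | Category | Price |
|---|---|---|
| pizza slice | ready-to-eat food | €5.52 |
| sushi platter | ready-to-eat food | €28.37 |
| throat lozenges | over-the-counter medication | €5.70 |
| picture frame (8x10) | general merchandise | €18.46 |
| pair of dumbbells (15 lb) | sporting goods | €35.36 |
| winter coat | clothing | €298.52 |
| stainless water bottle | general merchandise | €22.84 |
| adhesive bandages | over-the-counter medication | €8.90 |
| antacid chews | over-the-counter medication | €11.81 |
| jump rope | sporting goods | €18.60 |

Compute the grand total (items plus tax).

€470.90

Pizza slice €5.52: ready-to-eat food → 7.25% → €0.40
Sushi platter €28.37: ready-to-eat food → 7.25% → €2.06
Throat lozenges €5.70: over-the-counter medication → 8.25% → €0.47
Picture frame (8x10) €18.46: general merchandise → 6.25% → €1.15
Pair of dumbbells (15 lb) €35.36: sporting goods → 9.5% → €3.36
Winter coat €298.52: clothing → 0% + 1.5% surcharge = 1.5% → €4.48
Stainless water bottle €22.84: general merchandise → 6.25% → €1.43
Adhesive bandages €8.90: over-the-counter medication → 8.25% → €0.73
Antacid chews €11.81: over-the-counter medication → 8.25% → €0.97
Jump rope €18.60: sporting goods → 9.5% → €1.77
Subtotal = €454.08; tax = €16.82; total due = €470.90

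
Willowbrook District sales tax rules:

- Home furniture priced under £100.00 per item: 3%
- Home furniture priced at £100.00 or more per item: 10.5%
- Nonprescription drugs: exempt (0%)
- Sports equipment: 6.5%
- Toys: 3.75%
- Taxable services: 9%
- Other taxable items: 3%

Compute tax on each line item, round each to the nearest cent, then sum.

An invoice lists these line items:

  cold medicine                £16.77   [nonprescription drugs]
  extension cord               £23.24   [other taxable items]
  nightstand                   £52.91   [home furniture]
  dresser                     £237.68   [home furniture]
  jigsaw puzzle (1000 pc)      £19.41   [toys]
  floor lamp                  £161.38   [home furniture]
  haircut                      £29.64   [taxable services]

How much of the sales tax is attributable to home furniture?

£43.49

Nightstand £52.91: home furniture, under £100.00 → 3% → £1.59
Dresser £237.68: home furniture, £100.00 or more → 10.5% → £24.96
Floor lamp £161.38: home furniture, £100.00 or more → 10.5% → £16.94
Tax on home furniture = £1.59 + £24.96 + £16.94 = £43.49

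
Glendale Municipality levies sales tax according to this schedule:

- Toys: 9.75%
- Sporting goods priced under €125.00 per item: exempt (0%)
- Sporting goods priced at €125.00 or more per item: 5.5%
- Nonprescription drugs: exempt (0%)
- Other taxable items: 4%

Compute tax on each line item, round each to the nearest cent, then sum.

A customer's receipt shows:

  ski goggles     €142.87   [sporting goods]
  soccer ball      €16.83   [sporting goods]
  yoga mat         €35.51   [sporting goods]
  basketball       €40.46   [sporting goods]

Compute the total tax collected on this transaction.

Ski goggles €142.87: sporting goods, €125.00 or more → 5.5% → €7.86
Soccer ball €16.83: sporting goods, under €125.00 → 0% → €0.00
Yoga mat €35.51: sporting goods, under €125.00 → 0% → €0.00
Basketball €40.46: sporting goods, under €125.00 → 0% → €0.00
Total tax = €7.86

€7.86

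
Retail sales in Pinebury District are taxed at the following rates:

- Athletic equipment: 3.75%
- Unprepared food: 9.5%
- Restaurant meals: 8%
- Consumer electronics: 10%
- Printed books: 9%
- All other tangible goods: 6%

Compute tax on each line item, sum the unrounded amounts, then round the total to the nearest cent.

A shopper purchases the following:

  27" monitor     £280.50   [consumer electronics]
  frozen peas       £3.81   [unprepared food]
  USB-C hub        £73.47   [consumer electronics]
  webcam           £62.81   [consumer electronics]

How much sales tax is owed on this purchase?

27" monitor £280.50: consumer electronics → 10% → £28.05
Frozen peas £3.81: unprepared food → 9.5% → £0.36195
USB-C hub £73.47: consumer electronics → 10% → £7.347
Webcam £62.81: consumer electronics → 10% → £6.281
Unrounded tax sum = £42.03995 → £42.04

£42.04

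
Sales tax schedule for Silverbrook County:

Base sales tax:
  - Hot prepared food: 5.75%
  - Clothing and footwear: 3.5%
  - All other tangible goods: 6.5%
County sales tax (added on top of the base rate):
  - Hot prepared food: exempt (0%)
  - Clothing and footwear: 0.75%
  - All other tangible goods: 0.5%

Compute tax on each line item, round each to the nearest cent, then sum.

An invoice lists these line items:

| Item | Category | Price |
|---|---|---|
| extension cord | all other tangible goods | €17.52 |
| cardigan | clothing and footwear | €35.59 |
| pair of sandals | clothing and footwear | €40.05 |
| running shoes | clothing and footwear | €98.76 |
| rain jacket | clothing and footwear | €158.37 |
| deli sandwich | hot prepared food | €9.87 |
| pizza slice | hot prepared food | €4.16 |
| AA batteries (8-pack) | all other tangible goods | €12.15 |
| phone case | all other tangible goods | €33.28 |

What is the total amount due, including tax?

Extension cord €17.52: all other tangible goods → 6.5% + 0.5% county = 7% → €1.23
Cardigan €35.59: clothing and footwear → 3.5% + 0.75% county = 4.25% → €1.51
Pair of sandals €40.05: clothing and footwear → 3.5% + 0.75% county = 4.25% → €1.70
Running shoes €98.76: clothing and footwear → 3.5% + 0.75% county = 4.25% → €4.20
Rain jacket €158.37: clothing and footwear → 3.5% + 0.75% county = 4.25% → €6.73
Deli sandwich €9.87: hot prepared food → 5.75% + 0% county = 5.75% → €0.57
Pizza slice €4.16: hot prepared food → 5.75% + 0% county = 5.75% → €0.24
AA batteries (8-pack) €12.15: all other tangible goods → 6.5% + 0.5% county = 7% → €0.85
Phone case €33.28: all other tangible goods → 6.5% + 0.5% county = 7% → €2.33
Subtotal = €409.75; tax = €19.36; total due = €429.11

€429.11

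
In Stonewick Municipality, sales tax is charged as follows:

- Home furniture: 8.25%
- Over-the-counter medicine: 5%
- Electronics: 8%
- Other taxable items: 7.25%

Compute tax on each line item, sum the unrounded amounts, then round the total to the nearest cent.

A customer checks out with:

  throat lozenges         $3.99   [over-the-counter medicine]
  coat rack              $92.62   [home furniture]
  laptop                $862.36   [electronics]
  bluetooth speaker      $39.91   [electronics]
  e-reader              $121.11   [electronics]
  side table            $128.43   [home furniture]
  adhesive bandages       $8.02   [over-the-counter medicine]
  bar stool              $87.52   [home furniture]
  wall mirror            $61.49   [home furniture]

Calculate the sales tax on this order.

Throat lozenges $3.99: over-the-counter medicine → 5% → $0.1995
Coat rack $92.62: home furniture → 8.25% → $7.64115
Laptop $862.36: electronics → 8% → $68.9888
Bluetooth speaker $39.91: electronics → 8% → $3.1928
E-reader $121.11: electronics → 8% → $9.6888
Side table $128.43: home furniture → 8.25% → $10.595475
Adhesive bandages $8.02: over-the-counter medicine → 5% → $0.401
Bar stool $87.52: home furniture → 8.25% → $7.2204
Wall mirror $61.49: home furniture → 8.25% → $5.072925
Unrounded tax sum = $113.00085 → $113.00

$113.00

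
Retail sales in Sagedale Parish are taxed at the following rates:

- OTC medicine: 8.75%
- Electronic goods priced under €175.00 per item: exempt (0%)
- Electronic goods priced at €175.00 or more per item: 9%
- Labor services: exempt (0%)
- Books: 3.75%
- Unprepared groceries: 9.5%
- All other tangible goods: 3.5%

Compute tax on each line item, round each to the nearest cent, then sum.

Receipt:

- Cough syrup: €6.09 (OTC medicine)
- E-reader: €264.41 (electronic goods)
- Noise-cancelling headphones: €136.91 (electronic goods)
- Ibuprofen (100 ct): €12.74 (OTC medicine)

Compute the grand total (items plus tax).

Cough syrup €6.09: OTC medicine → 8.75% → €0.53
E-reader €264.41: electronic goods, €175.00 or more → 9% → €23.80
Noise-cancelling headphones €136.91: electronic goods, under €175.00 → 0% → €0.00
Ibuprofen (100 ct) €12.74: OTC medicine → 8.75% → €1.11
Subtotal = €420.15; tax = €25.44; total due = €445.59

€445.59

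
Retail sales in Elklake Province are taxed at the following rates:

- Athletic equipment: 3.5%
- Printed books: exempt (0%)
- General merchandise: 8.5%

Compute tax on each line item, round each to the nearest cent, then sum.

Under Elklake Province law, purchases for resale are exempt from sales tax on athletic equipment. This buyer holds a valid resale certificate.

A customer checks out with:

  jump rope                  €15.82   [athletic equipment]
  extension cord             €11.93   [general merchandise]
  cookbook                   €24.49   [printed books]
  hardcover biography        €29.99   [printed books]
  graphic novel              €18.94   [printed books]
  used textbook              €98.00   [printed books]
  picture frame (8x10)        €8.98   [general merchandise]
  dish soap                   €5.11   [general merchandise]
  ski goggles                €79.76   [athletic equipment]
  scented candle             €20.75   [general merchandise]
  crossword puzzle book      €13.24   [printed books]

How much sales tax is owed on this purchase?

Jump rope €15.82: athletic equipment, buyer-exempt → 0% → €0.00
Extension cord €11.93: general merchandise → 8.5% → €1.01
Cookbook €24.49: printed books → 0% → €0.00
Hardcover biography €29.99: printed books → 0% → €0.00
Graphic novel €18.94: printed books → 0% → €0.00
Used textbook €98.00: printed books → 0% → €0.00
Picture frame (8x10) €8.98: general merchandise → 8.5% → €0.76
Dish soap €5.11: general merchandise → 8.5% → €0.43
Ski goggles €79.76: athletic equipment, buyer-exempt → 0% → €0.00
Scented candle €20.75: general merchandise → 8.5% → €1.76
Crossword puzzle book €13.24: printed books → 0% → €0.00
Total tax = €1.01 + €0.76 + €0.43 + €1.76 = €3.96

€3.96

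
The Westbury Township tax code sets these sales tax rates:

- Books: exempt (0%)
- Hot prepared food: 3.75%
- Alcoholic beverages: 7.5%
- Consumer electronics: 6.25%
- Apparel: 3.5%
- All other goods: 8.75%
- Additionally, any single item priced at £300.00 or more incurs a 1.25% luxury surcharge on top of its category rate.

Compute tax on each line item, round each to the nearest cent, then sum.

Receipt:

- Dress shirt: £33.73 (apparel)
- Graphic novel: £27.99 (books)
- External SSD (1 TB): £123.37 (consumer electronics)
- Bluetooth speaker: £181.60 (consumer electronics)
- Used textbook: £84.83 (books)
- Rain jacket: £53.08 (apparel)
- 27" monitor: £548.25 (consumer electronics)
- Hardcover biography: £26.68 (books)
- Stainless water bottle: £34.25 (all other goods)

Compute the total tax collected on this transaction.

£66.22

Dress shirt £33.73: apparel → 3.5% → £1.18
Graphic novel £27.99: books → 0% → £0.00
External SSD (1 TB) £123.37: consumer electronics → 6.25% → £7.71
Bluetooth speaker £181.60: consumer electronics → 6.25% → £11.35
Used textbook £84.83: books → 0% → £0.00
Rain jacket £53.08: apparel → 3.5% → £1.86
27" monitor £548.25: consumer electronics → 6.25% + 1.25% surcharge = 7.5% → £41.12
Hardcover biography £26.68: books → 0% → £0.00
Stainless water bottle £34.25: all other goods → 8.75% → £3.00
Total tax = £1.18 + £7.71 + £11.35 + £1.86 + £41.12 + £3.00 = £66.22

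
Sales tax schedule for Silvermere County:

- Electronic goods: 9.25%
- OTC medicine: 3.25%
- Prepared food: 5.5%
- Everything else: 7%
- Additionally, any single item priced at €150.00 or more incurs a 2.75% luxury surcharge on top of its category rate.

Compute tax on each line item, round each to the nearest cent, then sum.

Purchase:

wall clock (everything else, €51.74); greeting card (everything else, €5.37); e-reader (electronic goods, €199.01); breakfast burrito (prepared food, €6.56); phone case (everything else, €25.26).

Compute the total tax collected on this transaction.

€30.01

Wall clock €51.74: everything else → 7% → €3.62
Greeting card €5.37: everything else → 7% → €0.38
E-reader €199.01: electronic goods → 9.25% + 2.75% surcharge = 12% → €23.88
Breakfast burrito €6.56: prepared food → 5.5% → €0.36
Phone case €25.26: everything else → 7% → €1.77
Total tax = €3.62 + €0.38 + €23.88 + €0.36 + €1.77 = €30.01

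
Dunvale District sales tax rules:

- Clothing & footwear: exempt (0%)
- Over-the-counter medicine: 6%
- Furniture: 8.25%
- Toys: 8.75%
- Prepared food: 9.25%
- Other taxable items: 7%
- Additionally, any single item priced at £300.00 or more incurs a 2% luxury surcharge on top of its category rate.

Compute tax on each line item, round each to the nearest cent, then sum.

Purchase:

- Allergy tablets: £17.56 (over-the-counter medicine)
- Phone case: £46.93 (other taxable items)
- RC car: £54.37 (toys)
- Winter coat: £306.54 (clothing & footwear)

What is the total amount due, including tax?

Allergy tablets £17.56: over-the-counter medicine → 6% → £1.05
Phone case £46.93: other taxable items → 7% → £3.29
RC car £54.37: toys → 8.75% → £4.76
Winter coat £306.54: clothing & footwear → 0% + 2% surcharge = 2% → £6.13
Subtotal = £425.40; tax = £15.23; total due = £440.63

£440.63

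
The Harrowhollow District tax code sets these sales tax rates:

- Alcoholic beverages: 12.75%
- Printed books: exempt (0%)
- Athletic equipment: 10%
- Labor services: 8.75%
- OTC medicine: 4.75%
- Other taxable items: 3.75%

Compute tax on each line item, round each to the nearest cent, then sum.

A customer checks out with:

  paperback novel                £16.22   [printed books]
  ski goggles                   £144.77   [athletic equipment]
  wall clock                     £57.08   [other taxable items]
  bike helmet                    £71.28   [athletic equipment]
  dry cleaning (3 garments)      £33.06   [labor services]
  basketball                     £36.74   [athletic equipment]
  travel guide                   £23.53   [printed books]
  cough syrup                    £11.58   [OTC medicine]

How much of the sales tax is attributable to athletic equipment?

Ski goggles £144.77: athletic equipment → 10% → £14.48
Bike helmet £71.28: athletic equipment → 10% → £7.13
Basketball £36.74: athletic equipment → 10% → £3.67
Tax on athletic equipment = £14.48 + £7.13 + £3.67 = £25.28

£25.28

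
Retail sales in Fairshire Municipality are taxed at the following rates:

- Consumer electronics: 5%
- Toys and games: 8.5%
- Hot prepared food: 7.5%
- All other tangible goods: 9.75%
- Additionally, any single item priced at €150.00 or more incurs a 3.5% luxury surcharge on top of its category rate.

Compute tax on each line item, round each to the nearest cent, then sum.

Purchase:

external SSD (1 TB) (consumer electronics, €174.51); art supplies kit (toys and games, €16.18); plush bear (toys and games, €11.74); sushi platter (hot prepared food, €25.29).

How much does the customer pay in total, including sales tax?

€246.83

External SSD (1 TB) €174.51: consumer electronics → 5% + 3.5% surcharge = 8.5% → €14.83
Art supplies kit €16.18: toys and games → 8.5% → €1.38
Plush bear €11.74: toys and games → 8.5% → €1.00
Sushi platter €25.29: hot prepared food → 7.5% → €1.90
Subtotal = €227.72; tax = €19.11; total due = €246.83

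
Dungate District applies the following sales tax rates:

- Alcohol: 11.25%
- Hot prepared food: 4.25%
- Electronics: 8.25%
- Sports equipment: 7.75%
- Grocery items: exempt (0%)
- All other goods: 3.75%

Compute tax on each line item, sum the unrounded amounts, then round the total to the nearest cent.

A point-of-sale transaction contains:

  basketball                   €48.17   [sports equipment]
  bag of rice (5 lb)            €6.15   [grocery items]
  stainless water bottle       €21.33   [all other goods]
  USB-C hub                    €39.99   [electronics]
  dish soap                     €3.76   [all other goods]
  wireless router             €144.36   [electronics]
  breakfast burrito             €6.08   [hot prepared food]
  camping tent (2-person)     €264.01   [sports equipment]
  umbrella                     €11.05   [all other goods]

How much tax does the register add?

€41.02

Basketball €48.17: sports equipment → 7.75% → €3.733175
Bag of rice (5 lb) €6.15: grocery items → 0% → €0.00
Stainless water bottle €21.33: all other goods → 3.75% → €0.799875
USB-C hub €39.99: electronics → 8.25% → €3.299175
Dish soap €3.76: all other goods → 3.75% → €0.141
Wireless router €144.36: electronics → 8.25% → €11.9097
Breakfast burrito €6.08: hot prepared food → 4.25% → €0.2584
Camping tent (2-person) €264.01: sports equipment → 7.75% → €20.460775
Umbrella €11.05: all other goods → 3.75% → €0.414375
Unrounded tax sum = €41.016475 → €41.02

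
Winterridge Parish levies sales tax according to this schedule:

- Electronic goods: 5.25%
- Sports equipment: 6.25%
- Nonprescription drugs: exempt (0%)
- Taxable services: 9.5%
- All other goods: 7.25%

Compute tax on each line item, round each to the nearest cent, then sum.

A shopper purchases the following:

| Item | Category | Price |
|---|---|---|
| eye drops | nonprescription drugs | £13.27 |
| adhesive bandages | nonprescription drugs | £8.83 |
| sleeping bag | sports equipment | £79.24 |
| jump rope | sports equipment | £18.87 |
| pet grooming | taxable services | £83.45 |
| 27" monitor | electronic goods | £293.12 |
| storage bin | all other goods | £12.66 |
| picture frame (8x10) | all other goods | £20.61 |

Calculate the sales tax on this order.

£31.86

Eye drops £13.27: nonprescription drugs → 0% → £0.00
Adhesive bandages £8.83: nonprescription drugs → 0% → £0.00
Sleeping bag £79.24: sports equipment → 6.25% → £4.95
Jump rope £18.87: sports equipment → 6.25% → £1.18
Pet grooming £83.45: taxable services → 9.5% → £7.93
27" monitor £293.12: electronic goods → 5.25% → £15.39
Storage bin £12.66: all other goods → 7.25% → £0.92
Picture frame (8x10) £20.61: all other goods → 7.25% → £1.49
Total tax = £4.95 + £1.18 + £7.93 + £15.39 + £0.92 + £1.49 = £31.86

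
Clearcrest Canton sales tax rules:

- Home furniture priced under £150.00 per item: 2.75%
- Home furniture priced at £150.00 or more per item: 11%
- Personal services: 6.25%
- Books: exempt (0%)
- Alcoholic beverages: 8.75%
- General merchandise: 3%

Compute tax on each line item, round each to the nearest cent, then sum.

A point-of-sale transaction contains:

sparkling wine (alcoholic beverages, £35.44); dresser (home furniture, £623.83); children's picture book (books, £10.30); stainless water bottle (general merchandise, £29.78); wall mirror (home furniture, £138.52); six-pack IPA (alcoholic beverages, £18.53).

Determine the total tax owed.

Sparkling wine £35.44: alcoholic beverages → 8.75% → £3.10
Dresser £623.83: home furniture, £150.00 or more → 11% → £68.62
Children's picture book £10.30: books → 0% → £0.00
Stainless water bottle £29.78: general merchandise → 3% → £0.89
Wall mirror £138.52: home furniture, under £150.00 → 2.75% → £3.81
Six-pack IPA £18.53: alcoholic beverages → 8.75% → £1.62
Total tax = £3.10 + £68.62 + £0.89 + £3.81 + £1.62 = £78.04

£78.04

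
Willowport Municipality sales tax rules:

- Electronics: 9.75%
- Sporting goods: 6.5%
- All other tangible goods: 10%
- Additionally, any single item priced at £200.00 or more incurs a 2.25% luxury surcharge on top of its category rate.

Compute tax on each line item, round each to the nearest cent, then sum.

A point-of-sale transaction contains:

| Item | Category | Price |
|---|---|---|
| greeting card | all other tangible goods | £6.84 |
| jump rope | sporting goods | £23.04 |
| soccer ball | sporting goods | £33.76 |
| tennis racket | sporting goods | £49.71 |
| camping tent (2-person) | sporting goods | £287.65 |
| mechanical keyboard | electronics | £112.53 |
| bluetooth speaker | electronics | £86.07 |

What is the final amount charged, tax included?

Greeting card £6.84: all other tangible goods → 10% → £0.68
Jump rope £23.04: sporting goods → 6.5% → £1.50
Soccer ball £33.76: sporting goods → 6.5% → £2.19
Tennis racket £49.71: sporting goods → 6.5% → £3.23
Camping tent (2-person) £287.65: sporting goods → 6.5% + 2.25% surcharge = 8.75% → £25.17
Mechanical keyboard £112.53: electronics → 9.75% → £10.97
Bluetooth speaker £86.07: electronics → 9.75% → £8.39
Subtotal = £599.60; tax = £52.13; total due = £651.73

£651.73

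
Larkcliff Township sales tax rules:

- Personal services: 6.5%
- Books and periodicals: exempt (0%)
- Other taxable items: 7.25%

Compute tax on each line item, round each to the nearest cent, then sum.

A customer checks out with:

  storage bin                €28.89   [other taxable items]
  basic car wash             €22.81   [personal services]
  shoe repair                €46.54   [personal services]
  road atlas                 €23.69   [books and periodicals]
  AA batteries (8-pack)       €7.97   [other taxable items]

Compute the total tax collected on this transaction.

€7.18

Storage bin €28.89: other taxable items → 7.25% → €2.09
Basic car wash €22.81: personal services → 6.5% → €1.48
Shoe repair €46.54: personal services → 6.5% → €3.03
Road atlas €23.69: books and periodicals → 0% → €0.00
AA batteries (8-pack) €7.97: other taxable items → 7.25% → €0.58
Total tax = €2.09 + €1.48 + €3.03 + €0.58 = €7.18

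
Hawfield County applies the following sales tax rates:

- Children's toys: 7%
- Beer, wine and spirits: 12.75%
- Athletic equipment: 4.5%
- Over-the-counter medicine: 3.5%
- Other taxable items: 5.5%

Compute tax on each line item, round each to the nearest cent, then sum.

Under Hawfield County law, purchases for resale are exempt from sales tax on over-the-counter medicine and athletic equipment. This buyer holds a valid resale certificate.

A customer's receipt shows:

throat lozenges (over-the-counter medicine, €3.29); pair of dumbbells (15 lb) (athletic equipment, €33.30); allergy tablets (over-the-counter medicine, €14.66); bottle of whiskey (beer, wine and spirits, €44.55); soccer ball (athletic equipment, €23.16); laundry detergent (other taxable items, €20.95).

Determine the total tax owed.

€6.83

Throat lozenges €3.29: over-the-counter medicine, buyer-exempt → 0% → €0.00
Pair of dumbbells (15 lb) €33.30: athletic equipment, buyer-exempt → 0% → €0.00
Allergy tablets €14.66: over-the-counter medicine, buyer-exempt → 0% → €0.00
Bottle of whiskey €44.55: beer, wine and spirits → 12.75% → €5.68
Soccer ball €23.16: athletic equipment, buyer-exempt → 0% → €0.00
Laundry detergent €20.95: other taxable items → 5.5% → €1.15
Total tax = €5.68 + €1.15 = €6.83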